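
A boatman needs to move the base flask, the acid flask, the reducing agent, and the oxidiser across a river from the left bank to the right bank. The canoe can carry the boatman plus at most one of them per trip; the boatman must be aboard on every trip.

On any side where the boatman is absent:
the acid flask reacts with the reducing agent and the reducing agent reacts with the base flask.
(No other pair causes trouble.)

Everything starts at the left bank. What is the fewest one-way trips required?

Counting alone: the boatman can take at most 1 across per trip to the right bank, so moving all 4 needs at least 4 loaded trips out, with a return between consecutive ones — at least 7 crossings.
The safety rule pushes this higher. Following every safe sequence of crossings, the most of the 4 that can be at the right bank as the canoe arrives there on crossing 7 is 3 — never all 4.
So no plan with fewer than 9 crossings exists, and this one achieves 9:
1. Boatman goes to the right bank with the reducing agent.  [the left bank: the acid flask, the base flask, the oxidiser | the right bank: the reducing agent]
2. Boatman goes back to the left bank alone.  [the left bank: the acid flask, the base flask, the oxidiser | the right bank: the reducing agent]
3. Boatman goes to the right bank with the base flask.  [the left bank: the acid flask, the oxidiser | the right bank: the base flask, the reducing agent]
4. Boatman goes back to the left bank with the reducing agent.  [the left bank: the acid flask, the oxidiser, the reducing agent | the right bank: the base flask]
5. Boatman goes to the right bank with the acid flask.  [the left bank: the oxidiser, the reducing agent | the right bank: the acid flask, the base flask]
6. Boatman goes back to the left bank alone.  [the left bank: the oxidiser, the reducing agent | the right bank: the acid flask, the base flask]
7. Boatman goes to the right bank with the oxidiser.  [the left bank: the reducing agent | the right bank: the acid flask, the base flask, the oxidiser]
8. Boatman goes back to the left bank alone.  [the left bank: the reducing agent | the right bank: the acid flask, the base flask, the oxidiser]
9. Boatman goes to the right bank with the reducing agent.  [the left bank: — | the right bank: the acid flask, the base flask, the oxidiser, the reducing agent]

9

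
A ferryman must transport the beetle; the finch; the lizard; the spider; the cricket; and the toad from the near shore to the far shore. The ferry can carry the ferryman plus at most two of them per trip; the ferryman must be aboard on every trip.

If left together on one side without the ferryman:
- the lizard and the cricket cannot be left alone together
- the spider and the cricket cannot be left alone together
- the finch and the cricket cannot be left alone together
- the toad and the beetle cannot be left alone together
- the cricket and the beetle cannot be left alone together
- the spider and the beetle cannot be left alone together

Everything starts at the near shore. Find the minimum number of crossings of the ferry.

Counting alone: the ferryman can take at most 2 across per trip to the far shore, so moving all 6 needs at least 3 loaded trips out, with a return between consecutive ones — at least 5 crossings.
The safety rule pushes this higher. Following every safe sequence of crossings, the most of the 6 that can be at the far shore as the ferry arrives there on crossings 5, 7 is 4, 5 respectively — never all 6.
So no plan with fewer than 9 crossings exists, and this one achieves 9:
1. Ferryman goes to the far shore with the beetle and the cricket.  [the near shore: the finch, the lizard, the spider, the toad | the far shore: the beetle, the cricket]
2. Ferryman goes back to the near shore with the beetle.  [the near shore: the beetle, the finch, the lizard, the spider, the toad | the far shore: the cricket]
3. Ferryman goes to the far shore with the beetle and the finch.  [the near shore: the lizard, the spider, the toad | the far shore: the beetle, the cricket, the finch]
4. Ferryman goes back to the near shore with the cricket.  [the near shore: the cricket, the lizard, the spider, the toad | the far shore: the beetle, the finch]
5. Ferryman goes to the far shore with the lizard and the spider.  [the near shore: the cricket, the toad | the far shore: the beetle, the finch, the lizard, the spider]
6. Ferryman goes back to the near shore with the beetle.  [the near shore: the beetle, the cricket, the toad | the far shore: the finch, the lizard, the spider]
7. Ferryman goes to the far shore with the beetle and the toad.  [the near shore: the cricket | the far shore: the beetle, the finch, the lizard, the spider, the toad]
8. Ferryman goes back to the near shore with the beetle.  [the near shore: the beetle, the cricket | the far shore: the finch, the lizard, the spider, the toad]
9. Ferryman goes to the far shore with the beetle and the cricket.  [the near shore: — | the far shore: the beetle, the cricket, the finch, the lizard, the spider, the toad]

9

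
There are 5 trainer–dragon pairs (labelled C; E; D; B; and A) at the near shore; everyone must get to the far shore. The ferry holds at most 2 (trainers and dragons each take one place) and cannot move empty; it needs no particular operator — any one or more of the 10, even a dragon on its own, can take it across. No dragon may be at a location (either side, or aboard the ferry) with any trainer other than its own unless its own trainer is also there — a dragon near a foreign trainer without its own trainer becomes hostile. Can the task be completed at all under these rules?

Following every safe sequence of crossings from the start, the most of the 10 that can be at the far shore as the ferry arrives there on crossings 1, 3, 5, 7 is 2, 3, 4, 5 respectively; the best ever achieved is 5 of 10.
From crossing 9 on, no configuration arises that was not already reachable earlier: only 82 distinct safe configurations (who is on which side, and where the ferry is) can ever be reached, none of them has everyone across, and every continuation just revisits them. So no valid plan exists.

No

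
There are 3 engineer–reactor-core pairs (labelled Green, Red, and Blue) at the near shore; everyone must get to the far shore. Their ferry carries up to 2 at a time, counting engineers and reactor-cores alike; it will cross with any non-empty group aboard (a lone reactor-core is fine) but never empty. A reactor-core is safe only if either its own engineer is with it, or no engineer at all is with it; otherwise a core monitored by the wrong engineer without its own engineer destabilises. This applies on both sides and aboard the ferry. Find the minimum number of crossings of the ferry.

Counting alone: each trip to the far shore takes at most 2 across and each return brings at least 1 back, so after t trips out (and t−1 returns) at most 2t − (t−1) of the 6 are across; that first reaches 6 at t = 5, so at least 9 crossings are needed.
The safety rule pushes this higher. Following every safe sequence of crossings, the most of the 6 that can be at the far shore as the ferry arrives there on crossing 9 is 5 — never all 6.
So no plan with fewer than 11 crossings exists, and this one achieves 11:
1. engineer Green and reactor-core Green cross → the far shore.
2. engineer Green crosses ← the near shore.
3. reactor-core Blue and reactor-core Red cross → the far shore.
4. reactor-core Green crosses ← the near shore.
5. engineer Blue and engineer Red cross → the far shore.
6. engineer Red and reactor-core Red cross ← the near shore.
7. engineer Green and engineer Red cross → the far shore.
8. reactor-core Blue crosses ← the near shore.
9. reactor-core Green and reactor-core Red cross → the far shore.
10. engineer Blue crosses ← the near shore.
11. engineer Blue and reactor-core Blue cross → the far shore.

11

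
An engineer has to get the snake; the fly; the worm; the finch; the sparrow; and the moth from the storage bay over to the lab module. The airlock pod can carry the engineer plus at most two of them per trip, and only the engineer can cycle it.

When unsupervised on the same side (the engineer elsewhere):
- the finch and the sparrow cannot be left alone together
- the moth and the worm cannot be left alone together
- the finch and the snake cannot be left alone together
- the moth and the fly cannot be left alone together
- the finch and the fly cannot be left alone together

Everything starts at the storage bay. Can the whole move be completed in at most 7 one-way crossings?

Yes

Yes — this plan uses 7 crossings (≤ 7):
1. Engineer goes to the lab module with the finch and the moth.  [the storage bay: the fly, the snake, the sparrow, the worm | the lab module: the finch, the moth]
2. Engineer goes back to the storage bay alone.  [the storage bay: the fly, the snake, the sparrow, the worm | the lab module: the finch, the moth]
3. Engineer goes to the lab module with the fly and the snake.  [the storage bay: the sparrow, the worm | the lab module: the finch, the fly, the moth, the snake]
4. Engineer goes back to the storage bay with the finch and the moth.  [the storage bay: the finch, the moth, the sparrow, the worm | the lab module: the fly, the snake]
5. Engineer goes to the lab module with the sparrow and the worm.  [the storage bay: the finch, the moth | the lab module: the fly, the snake, the sparrow, the worm]
6. Engineer goes back to the storage bay alone.  [the storage bay: the finch, the moth | the lab module: the fly, the snake, the sparrow, the worm]
7. Engineer goes to the lab module with the finch and the moth.  [the storage bay: — | the lab module: the finch, the fly, the moth, the snake, the sparrow, the worm]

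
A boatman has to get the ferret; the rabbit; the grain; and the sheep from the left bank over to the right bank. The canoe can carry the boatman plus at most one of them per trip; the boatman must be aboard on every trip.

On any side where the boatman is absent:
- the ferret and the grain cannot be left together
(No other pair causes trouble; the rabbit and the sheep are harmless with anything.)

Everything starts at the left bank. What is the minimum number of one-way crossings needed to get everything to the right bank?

7

Counting alone: the boatman can take at most 1 across per trip to the right bank, so moving all 4 needs at least 4 loaded trips out, with a return between consecutive ones — at least 7 crossings.
The plan below uses exactly 7 crossings, so it is optimal:
1. Boatman goes to the right bank with the ferret.  [the left bank: the grain, the rabbit, the sheep | the right bank: the ferret]
2. Boatman goes back to the left bank alone.  [the left bank: the grain, the rabbit, the sheep | the right bank: the ferret]
3. Boatman goes to the right bank with the rabbit.  [the left bank: the grain, the sheep | the right bank: the ferret, the rabbit]
4. Boatman goes back to the left bank alone.  [the left bank: the grain, the sheep | the right bank: the ferret, the rabbit]
5. Boatman goes to the right bank with the sheep.  [the left bank: the grain | the right bank: the ferret, the rabbit, the sheep]
6. Boatman goes back to the left bank alone.  [the left bank: the grain | the right bank: the ferret, the rabbit, the sheep]
7. Boatman goes to the right bank with the grain.  [the left bank: — | the right bank: the ferret, the grain, the rabbit, the sheep]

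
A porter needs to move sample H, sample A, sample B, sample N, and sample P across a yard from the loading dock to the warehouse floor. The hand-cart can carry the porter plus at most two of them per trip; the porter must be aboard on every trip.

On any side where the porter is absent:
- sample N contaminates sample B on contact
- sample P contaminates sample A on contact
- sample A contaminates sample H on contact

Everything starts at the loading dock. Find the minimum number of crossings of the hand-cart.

Counting alone: the porter can take at most 2 across per trip to the warehouse floor, so moving all 5 needs at least 3 loaded trips out, with a return between consecutive ones — at least 5 crossings.
The plan below uses exactly 5 crossings, so it is optimal:
1. Porter goes to the warehouse floor with sample A and sample B.
2. Porter goes back to the loading dock alone.
3. Porter goes to the warehouse floor with sample H and sample P.
4. Porter goes back to the loading dock with sample A.
5. Porter goes to the warehouse floor with sample A and sample N.

5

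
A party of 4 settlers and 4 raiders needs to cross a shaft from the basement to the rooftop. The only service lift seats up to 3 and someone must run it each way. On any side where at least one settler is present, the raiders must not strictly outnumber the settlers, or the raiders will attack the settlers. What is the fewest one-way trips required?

9

Counting alone: each trip to the rooftop takes at most 3 across and each return brings at least 1 back, so after t trips out (and t−1 returns) at most 3t − (t−1) of the 8 are across; that first reaches 8 at t = 4, so at least 7 crossings are needed.
The safety rule pushes this higher. Following every safe sequence of crossings, the most of the 8 that can be at the rooftop as the service lift arrives there on crossing 7 is 7 — never all 8.
So no plan with fewer than 9 crossings exists, and this one achieves 9:
1. 2 raiders → the rooftop.  (the basement: 4S 2R; the rooftop: 0S 2R)
2. 1 raider ← the basement.  (the basement: 4S 3R; the rooftop: 0S 1R)
3. 3 raiders → the rooftop.  (the basement: 4S 0R; the rooftop: 0S 4R)
4. 1 raider ← the basement.  (the basement: 4S 1R; the rooftop: 0S 3R)
5. 3 settlers → the rooftop.  (the basement: 1S 1R; the rooftop: 3S 3R)
6. 1 settler and 1 raider ← the basement.  (the basement: 2S 2R; the rooftop: 2S 2R)
7. 2 settlers → the rooftop.  (the basement: 0S 2R; the rooftop: 4S 2R)
8. 1 raider ← the basement.  (the basement: 0S 3R; the rooftop: 4S 1R)
9. 3 raiders → the rooftop.  (the basement: 0S 0R; the rooftop: 4S 4R)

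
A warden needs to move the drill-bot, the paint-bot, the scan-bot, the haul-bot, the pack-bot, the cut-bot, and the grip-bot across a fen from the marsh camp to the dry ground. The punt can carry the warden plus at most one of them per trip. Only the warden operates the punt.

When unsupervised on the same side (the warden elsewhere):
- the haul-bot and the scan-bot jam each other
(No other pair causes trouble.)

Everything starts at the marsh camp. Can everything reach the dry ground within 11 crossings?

Counting alone: the warden can take at most 1 across per trip to the dry ground, so moving all 7 needs at least 7 loaded trips out, with a return between consecutive ones — at least 13 crossings.
Since 11 < 13, 11 crossings cannot be enough. (The shortest complete plan in fact takes 13:)
1. Warden goes to the dry ground with the scan-bot.
2. Warden goes back to the marsh camp alone.
3. Warden goes to the dry ground with the drill-bot.
4. Warden goes back to the marsh camp alone.
5. Warden goes to the dry ground with the paint-bot.
6. Warden goes back to the marsh camp alone.
7. Warden goes to the dry ground with the pack-bot.
8. Warden goes back to the marsh camp alone.
9. Warden goes to the dry ground with the cut-bot.
10. Warden goes back to the marsh camp alone.
11. Warden goes to the dry ground with the grip-bot.
12. Warden goes back to the marsh camp alone.
13. Warden goes to the dry ground with the haul-bot.

No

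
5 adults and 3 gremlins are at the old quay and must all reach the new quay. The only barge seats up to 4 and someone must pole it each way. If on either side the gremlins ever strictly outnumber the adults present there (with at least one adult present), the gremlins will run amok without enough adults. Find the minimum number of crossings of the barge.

5

Counting alone: each trip to the new quay takes at most 4 across and each return brings at least 1 back, so after t trips out (and t−1 returns) at most 4t − (t−1) of the 8 are across; that first reaches 8 at t = 3, so at least 5 crossings are needed.
The plan below uses exactly 5 crossings, so it is optimal:
1. 2 gremlins → the new quay.  (the old quay: 5A 1G; the new quay: 0A 2G)
2. 1 gremlin ← the old quay.  (the old quay: 5A 2G; the new quay: 0A 1G)
3. 3 adults and 1 gremlin → the new quay.  (the old quay: 2A 1G; the new quay: 3A 2G)
4. 1 gremlin ← the old quay.  (the old quay: 2A 2G; the new quay: 3A 1G)
5. 2 adults and 2 gremlins → the new quay.  (the old quay: 0A 0G; the new quay: 5A 3G)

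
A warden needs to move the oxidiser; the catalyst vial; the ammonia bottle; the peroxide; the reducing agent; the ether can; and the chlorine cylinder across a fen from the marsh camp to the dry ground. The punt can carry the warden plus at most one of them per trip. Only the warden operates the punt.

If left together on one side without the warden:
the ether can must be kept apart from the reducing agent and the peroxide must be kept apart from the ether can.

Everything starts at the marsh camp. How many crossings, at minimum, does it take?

15

Counting alone: the warden can take at most 1 across per trip to the dry ground, so moving all 7 needs at least 7 loaded trips out, with a return between consecutive ones — at least 13 crossings.
The safety rule pushes this higher. Following every safe sequence of crossings, the most of the 7 that can be at the dry ground as the punt arrives there on crossing 13 is 6 — never all 7.
So no plan with fewer than 15 crossings exists, and this one achieves 15:
1. Warden goes to the dry ground with the ether can.
2. Warden goes back to the marsh camp alone.
3. Warden goes to the dry ground with the oxidiser.
4. Warden goes back to the marsh camp alone.
5. Warden goes to the dry ground with the catalyst vial.
6. Warden goes back to the marsh camp alone.
7. Warden goes to the dry ground with the ammonia bottle.
8. Warden goes back to the marsh camp alone.
9. Warden goes to the dry ground with the peroxide.
10. Warden goes back to the marsh camp with the ether can.
11. Warden goes to the dry ground with the reducing agent.
12. Warden goes back to the marsh camp alone.
13. Warden goes to the dry ground with the chlorine cylinder.
14. Warden goes back to the marsh camp alone.
15. Warden goes to the dry ground with the ether can.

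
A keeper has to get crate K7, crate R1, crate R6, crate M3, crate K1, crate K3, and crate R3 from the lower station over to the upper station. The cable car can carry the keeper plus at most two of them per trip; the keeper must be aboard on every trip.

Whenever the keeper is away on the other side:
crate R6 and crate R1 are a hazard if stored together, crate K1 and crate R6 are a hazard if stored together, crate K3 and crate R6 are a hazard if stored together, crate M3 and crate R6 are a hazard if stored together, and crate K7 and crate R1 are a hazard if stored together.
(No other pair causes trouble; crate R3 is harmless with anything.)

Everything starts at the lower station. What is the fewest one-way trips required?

9

Counting alone: the keeper can take at most 2 across per trip to the upper station, so moving all 7 needs at least 4 loaded trips out, with a return between consecutive ones — at least 7 crossings.
The safety rule pushes this higher. Following every safe sequence of crossings, the most of the 7 that can be at the upper station as the cable car arrives there on crossing 7 is 6 — never all 7.
So no plan with fewer than 9 crossings exists, and this one achieves 9:
1. Keeper goes to the upper station with crate K7 and crate R6.
2. Keeper goes back to the lower station alone.
3. Keeper goes to the upper station with crate R3.
4. Keeper goes back to the lower station alone.
5. Keeper goes to the upper station with crate M3 and crate R1.
6. Keeper goes back to the lower station with crate K7 and crate R6.
7. Keeper goes to the upper station with crate K1 and crate K3.
8. Keeper goes back to the lower station alone.
9. Keeper goes to the upper station with crate K7 and crate R6.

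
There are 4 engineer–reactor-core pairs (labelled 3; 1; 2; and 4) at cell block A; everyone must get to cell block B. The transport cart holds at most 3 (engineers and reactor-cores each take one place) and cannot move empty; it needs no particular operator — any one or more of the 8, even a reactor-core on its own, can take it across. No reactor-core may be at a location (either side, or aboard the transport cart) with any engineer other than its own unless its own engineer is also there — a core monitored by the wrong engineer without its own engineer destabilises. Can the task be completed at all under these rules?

Yes

1. engineer 3 and reactor-core 3 cross → cell block B.
2. engineer 3 crosses ← cell block A.
3. engineer 1, engineer 3, and reactor-core 1 cross → cell block B.
4. engineer 3 and reactor-core 3 cross ← cell block A.
5. engineer 2, engineer 3, and engineer 4 cross → cell block B.
6. reactor-core 1 crosses ← cell block A.
7. reactor-core 1 and reactor-core 3 cross → cell block B.
8. reactor-core 3 crosses ← cell block A.
9. reactor-core 2, reactor-core 3, and reactor-core 4 cross → cell block B.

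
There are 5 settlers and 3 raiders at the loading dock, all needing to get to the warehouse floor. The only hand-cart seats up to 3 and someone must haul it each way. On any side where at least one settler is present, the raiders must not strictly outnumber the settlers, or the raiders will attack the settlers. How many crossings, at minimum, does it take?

Counting alone: each trip to the warehouse floor takes at most 3 across and each return brings at least 1 back, so after t trips out (and t−1 returns) at most 3t − (t−1) of the 8 are across; that first reaches 8 at t = 4, so at least 7 crossings are needed.
The plan below uses exactly 7 crossings, so it is optimal:
1. 2 raiders → the warehouse floor.  (the loading dock: 5S 1R; the warehouse floor: 0S 2R)
2. 1 raider ← the loading dock.  (the loading dock: 5S 2R; the warehouse floor: 0S 1R)
3. 2 settlers and 1 raider → the warehouse floor.  (the loading dock: 3S 1R; the warehouse floor: 2S 2R)
4. 1 raider ← the loading dock.  (the loading dock: 3S 2R; the warehouse floor: 2S 1R)
5. 1 settler and 2 raiders → the warehouse floor.  (the loading dock: 2S 0R; the warehouse floor: 3S 3R)
6. 1 raider ← the loading dock.  (the loading dock: 2S 1R; the warehouse floor: 3S 2R)
7. 2 settlers and 1 raider → the warehouse floor.  (the loading dock: 0S 0R; the warehouse floor: 5S 3R)

7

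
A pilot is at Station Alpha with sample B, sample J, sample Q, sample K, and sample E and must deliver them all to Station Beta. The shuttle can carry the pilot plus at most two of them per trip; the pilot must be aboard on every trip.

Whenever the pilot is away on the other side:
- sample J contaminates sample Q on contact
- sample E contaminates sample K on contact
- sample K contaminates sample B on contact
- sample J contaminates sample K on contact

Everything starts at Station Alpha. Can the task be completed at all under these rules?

Yes

1. Pilot goes to Station Beta with sample J and sample K.
2. Pilot goes back to Station Alpha with sample K.
3. Pilot goes to Station Beta with sample B and sample E.
4. Pilot goes back to Station Alpha alone.
5. Pilot goes to Station Beta with sample K and sample Q.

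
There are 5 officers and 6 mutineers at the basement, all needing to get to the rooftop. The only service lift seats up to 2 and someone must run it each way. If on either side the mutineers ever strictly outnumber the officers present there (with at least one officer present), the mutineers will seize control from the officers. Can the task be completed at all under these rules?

The mutineers already outnumber the officers at the basement before anyone moves, so the starting position itself is disallowed.

No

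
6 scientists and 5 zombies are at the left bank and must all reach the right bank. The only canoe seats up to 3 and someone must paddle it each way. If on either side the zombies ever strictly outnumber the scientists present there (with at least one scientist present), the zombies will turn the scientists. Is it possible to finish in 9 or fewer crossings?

Yes — this plan uses 9 crossings (≤ 9):
1. 3 zombies → the right bank.  (the left bank: 6S 2Z; the right bank: 0S 3Z)
2. 1 zombie ← the left bank.  (the left bank: 6S 3Z; the right bank: 0S 2Z)
3. 3 scientists → the right bank.  (the left bank: 3S 3Z; the right bank: 3S 2Z)
4. 1 scientist ← the left bank.  (the left bank: 4S 3Z; the right bank: 2S 2Z)
5. 2 scientists and 1 zombie → the right bank.  (the left bank: 2S 2Z; the right bank: 4S 3Z)
6. 1 scientist ← the left bank.  (the left bank: 3S 2Z; the right bank: 3S 3Z)
7. 2 scientists and 1 zombie → the right bank.  (the left bank: 1S 1Z; the right bank: 5S 4Z)
8. 1 scientist ← the left bank.  (the left bank: 2S 1Z; the right bank: 4S 4Z)
9. 2 scientists and 1 zombie → the right bank.  (the left bank: 0S 0Z; the right bank: 6S 5Z)

Yes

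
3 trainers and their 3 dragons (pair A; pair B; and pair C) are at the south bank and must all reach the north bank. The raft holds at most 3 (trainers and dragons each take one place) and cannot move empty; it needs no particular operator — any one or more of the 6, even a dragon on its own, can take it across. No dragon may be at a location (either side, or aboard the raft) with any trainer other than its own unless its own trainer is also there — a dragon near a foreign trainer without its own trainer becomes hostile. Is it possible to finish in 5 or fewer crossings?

Yes — this plan uses 5 crossings (≤ 5):
1. dragon A and trainer A cross → the north bank.
2. trainer A crosses ← the south bank.
3. trainer A, trainer B, and trainer C cross → the north bank.
4. dragon A crosses ← the south bank.
5. dragon A, dragon B, and dragon C cross → the north bank.

Yes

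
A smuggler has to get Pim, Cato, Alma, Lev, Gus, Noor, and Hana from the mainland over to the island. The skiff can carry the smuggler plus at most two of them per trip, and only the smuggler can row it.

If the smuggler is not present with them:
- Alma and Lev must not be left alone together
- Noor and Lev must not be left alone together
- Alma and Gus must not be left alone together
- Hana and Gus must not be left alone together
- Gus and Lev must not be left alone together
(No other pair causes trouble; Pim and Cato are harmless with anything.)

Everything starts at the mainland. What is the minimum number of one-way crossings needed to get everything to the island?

11

Counting alone: the smuggler can take at most 2 across per trip to the island, so moving all 7 needs at least 4 loaded trips out, with a return between consecutive ones — at least 7 crossings.
The safety rule pushes this higher. Following every safe sequence of crossings, the most of the 7 that can be at the island as the skiff arrives there on crossings 7, 9 is 5, 6 respectively — never all 7.
So no plan with fewer than 11 crossings exists, and this one achieves 11:
1. Smuggler goes to the island with Gus and Lev.  [the mainland: Alma, Cato, Hana, Noor, Pim | the island: Gus, Lev]
2. Smuggler goes back to the mainland with Lev.  [the mainland: Alma, Cato, Hana, Lev, Noor, Pim | the island: Gus]
3. Smuggler goes to the island with Lev and Pim.  [the mainland: Alma, Cato, Hana, Noor | the island: Gus, Lev, Pim]
4. Smuggler goes back to the mainland with Lev.  [the mainland: Alma, Cato, Hana, Lev, Noor | the island: Gus, Pim]
5. Smuggler goes to the island with Cato and Lev.  [the mainland: Alma, Hana, Noor | the island: Cato, Gus, Lev, Pim]
6. Smuggler goes back to the mainland with Lev.  [the mainland: Alma, Hana, Lev, Noor | the island: Cato, Gus, Pim]
7. Smuggler goes to the island with Alma and Noor.  [the mainland: Hana, Lev | the island: Alma, Cato, Gus, Noor, Pim]
8. Smuggler goes back to the mainland with Alma.  [the mainland: Alma, Hana, Lev | the island: Cato, Gus, Noor, Pim]
9. Smuggler goes to the island with Alma and Hana.  [the mainland: Lev | the island: Alma, Cato, Gus, Hana, Noor, Pim]
10. Smuggler goes back to the mainland with Gus.  [the mainland: Gus, Lev | the island: Alma, Cato, Hana, Noor, Pim]
11. Smuggler goes to the island with Gus and Lev.  [the mainland: — | the island: Alma, Cato, Gus, Hana, Lev, Noor, Pim]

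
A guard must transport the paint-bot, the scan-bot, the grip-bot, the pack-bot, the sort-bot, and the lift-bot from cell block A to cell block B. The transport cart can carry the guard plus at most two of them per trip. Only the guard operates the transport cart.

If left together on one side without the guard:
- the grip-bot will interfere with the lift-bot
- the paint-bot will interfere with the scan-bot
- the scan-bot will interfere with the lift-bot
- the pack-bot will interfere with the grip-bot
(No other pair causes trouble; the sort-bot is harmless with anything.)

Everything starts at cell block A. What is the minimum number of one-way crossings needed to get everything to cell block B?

Counting alone: the guard can take at most 2 across per trip to cell block B, so moving all 6 needs at least 3 loaded trips out, with a return between consecutive ones — at least 5 crossings.
The safety rule pushes this higher. Following every safe sequence of crossings, the most of the 6 that can be at cell block B as the transport cart arrives there on crossing 5 is 5 — never all 6.
So no plan with fewer than 7 crossings exists, and this one achieves 7:
1. Guard goes to cell block B with the grip-bot and the scan-bot.
2. Guard goes back to cell block A alone.
3. Guard goes to cell block B with the pack-bot and the paint-bot.
4. Guard goes back to cell block A with the grip-bot and the scan-bot.
5. Guard goes to cell block B with the lift-bot and the sort-bot.
6. Guard goes back to cell block A alone.
7. Guard goes to cell block B with the grip-bot and the scan-bot.

7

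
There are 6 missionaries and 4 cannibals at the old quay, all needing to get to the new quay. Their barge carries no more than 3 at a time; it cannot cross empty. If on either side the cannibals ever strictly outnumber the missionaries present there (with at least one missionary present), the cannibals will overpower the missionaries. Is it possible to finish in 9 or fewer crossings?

Yes — this plan uses 9 crossings (≤ 9):
1. 2 cannibals → the new quay.  (the old quay: 6M 2C; the new quay: 0M 2C)
2. 1 cannibal ← the old quay.  (the old quay: 6M 3C; the new quay: 0M 1C)
3. 3 cannibals → the new quay.  (the old quay: 6M 0C; the new quay: 0M 4C)
4. 1 cannibal ← the old quay.  (the old quay: 6M 1C; the new quay: 0M 3C)
5. 3 missionaries → the new quay.  (the old quay: 3M 1C; the new quay: 3M 3C)
6. 1 cannibal ← the old quay.  (the old quay: 3M 2C; the new quay: 3M 2C)
7. 1 missionary and 2 cannibals → the new quay.  (the old quay: 2M 0C; the new quay: 4M 4C)
8. 1 cannibal ← the old quay.  (the old quay: 2M 1C; the new quay: 4M 3C)
9. 2 missionaries and 1 cannibal → the new quay.  (the old quay: 0M 0C; the new quay: 6M 4C)

Yes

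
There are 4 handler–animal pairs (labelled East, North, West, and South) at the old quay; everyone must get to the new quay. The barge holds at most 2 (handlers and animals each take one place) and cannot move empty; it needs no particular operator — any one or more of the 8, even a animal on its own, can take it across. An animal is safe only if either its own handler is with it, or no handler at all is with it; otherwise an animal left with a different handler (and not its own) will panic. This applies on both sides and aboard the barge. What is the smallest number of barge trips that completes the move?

Following every safe sequence of crossings from the start, the most of the 8 that can be at the new quay as the barge arrives there on crossings 1, 3, 5 is 2, 3, 4 respectively; the best ever achieved is 4 of 8.
From crossing 7 on, no configuration arises that was not already reachable earlier: only 44 distinct safe configurations (who is on which side, and where the barge is) can ever be reached, none of them has everyone across, and every continuation just revisits them. So no valid plan exists.

impossible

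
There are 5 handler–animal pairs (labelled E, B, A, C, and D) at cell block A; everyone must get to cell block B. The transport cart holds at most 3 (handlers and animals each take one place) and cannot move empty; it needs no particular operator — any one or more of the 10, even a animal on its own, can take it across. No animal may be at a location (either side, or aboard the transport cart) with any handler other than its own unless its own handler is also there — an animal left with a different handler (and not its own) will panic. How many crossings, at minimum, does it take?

11

Counting alone: each trip to cell block B takes at most 3 across and each return brings at least 1 back, so after t trips out (and t−1 returns) at most 3t − (t−1) of the 10 are across; that first reaches 10 at t = 5, so at least 9 crossings are needed.
The safety rule pushes this higher. Following every safe sequence of crossings, the most of the 10 that can be at cell block B as the transport cart arrives there on crossing 9 is 9 — never all 10.
So no plan with fewer than 11 crossings exists, and this one achieves 11:
1. animal E and handler E cross → cell block B.
2. handler E crosses ← cell block A.
3. animal A, animal B, and animal C cross → cell block B.
4. animal E crosses ← cell block A.
5. handler A, handler B, and handler C cross → cell block B.
6. animal B and handler B cross ← cell block A.
7. handler B, handler D, and handler E cross → cell block B.
8. animal A crosses ← cell block A.
9. animal B and animal E cross → cell block B.
10. animal E crosses ← cell block A.
11. animal A, animal D, and animal E cross → cell block B.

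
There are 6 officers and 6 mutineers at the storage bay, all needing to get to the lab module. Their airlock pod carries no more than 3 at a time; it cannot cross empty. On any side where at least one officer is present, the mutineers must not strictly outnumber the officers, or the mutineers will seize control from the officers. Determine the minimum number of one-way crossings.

Following every safe sequence of crossings from the start, the most of the 12 that can be at the lab module as the airlock pod arrives there on crossings 1, 3, 5 is 3, 5, 6 respectively; the best ever achieved is 6 of 12.
From crossing 7 on, no configuration arises that was not already reachable earlier: only 17 distinct safe configurations (who is on which side, and where the airlock pod is) can ever be reached, none of them has everyone across, and every continuation just revisits them. They are: 0 officers + 0 mutineers across (airlock pod back at the start); 0 officers + 1 mutineer across (airlock pod there); 0 officers + 1 mutineer across (airlock pod back at the start); 0 officers + 2 mutineers across (airlock pod there); 0 officers + 2 mutineers across (airlock pod back at the start); 0 officers + 3 mutineers across (airlock pod there); 0 officers + 3 mutineers across (airlock pod back at the start); 0 officers + 4 mutineers across (airlock pod there); 0 officers + 4 mutineers across (airlock pod back at the start); 0 officers + 5 mutineers across (airlock pod there); 0 officers + 5 mutineers across (airlock pod back at the start); 0 officers + 6 mutineers across (airlock pod there); 1 officer + 1 mutineer across (airlock pod there); 1 officer + 1 mutineer across (airlock pod back at the start); 2 officers + 2 mutineers across (airlock pod there); 2 officers + 2 mutineers across (airlock pod back at the start); 3 officers + 3 mutineers across (airlock pod there). So no valid plan exists.

impossible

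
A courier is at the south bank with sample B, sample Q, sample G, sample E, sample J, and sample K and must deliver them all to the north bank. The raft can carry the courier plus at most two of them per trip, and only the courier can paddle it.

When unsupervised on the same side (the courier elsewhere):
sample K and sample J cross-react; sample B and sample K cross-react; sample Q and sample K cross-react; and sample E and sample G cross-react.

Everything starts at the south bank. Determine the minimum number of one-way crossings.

7

Counting alone: the courier can take at most 2 across per trip to the north bank, so moving all 6 needs at least 3 loaded trips out, with a return between consecutive ones — at least 5 crossings.
The safety rule pushes this higher. Following every safe sequence of crossings, the most of the 6 that can be at the north bank as the raft arrives there on crossing 5 is 5 — never all 6.
So no plan with fewer than 7 crossings exists, and this one achieves 7:
1. Courier goes to the north bank with sample G and sample K.  [the south bank: sample B, sample E, sample J, sample Q | the north bank: sample G, sample K]
2. Courier goes back to the south bank alone.  [the south bank: sample B, sample E, sample J, sample Q | the north bank: sample G, sample K]
3. Courier goes to the north bank with sample B.  [the south bank: sample E, sample J, sample Q | the north bank: sample B, sample G, sample K]
4. Courier goes back to the south bank with sample K.  [the south bank: sample E, sample J, sample K, sample Q | the north bank: sample B, sample G]
5. Courier goes to the north bank with sample J and sample Q.  [the south bank: sample E, sample K | the north bank: sample B, sample G, sample J, sample Q]
6. Courier goes back to the south bank alone.  [the south bank: sample E, sample K | the north bank: sample B, sample G, sample J, sample Q]
7. Courier goes to the north bank with sample E and sample K.  [the south bank: — | the north bank: sample B, sample E, sample G, sample J, sample K, sample Q]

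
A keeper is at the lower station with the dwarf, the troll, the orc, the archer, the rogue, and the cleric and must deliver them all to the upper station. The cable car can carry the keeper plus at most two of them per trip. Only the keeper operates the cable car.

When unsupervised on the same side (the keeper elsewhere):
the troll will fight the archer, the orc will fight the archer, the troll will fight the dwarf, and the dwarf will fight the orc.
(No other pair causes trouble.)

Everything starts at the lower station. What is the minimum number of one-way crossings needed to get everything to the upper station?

Counting alone: the keeper can take at most 2 across per trip to the upper station, so moving all 6 needs at least 3 loaded trips out, with a return between consecutive ones — at least 5 crossings.
The plan below uses exactly 5 crossings, so it is optimal:
1. Keeper goes to the upper station with the archer and the dwarf.  [the lower station: the cleric, the orc, the rogue, the troll | the upper station: the archer, the dwarf]
2. Keeper goes back to the lower station alone.  [the lower station: the cleric, the orc, the rogue, the troll | the upper station: the archer, the dwarf]
3. Keeper goes to the upper station with the cleric and the rogue.  [the lower station: the orc, the troll | the upper station: the archer, the cleric, the dwarf, the rogue]
4. Keeper goes back to the lower station alone.  [the lower station: the orc, the troll | the upper station: the archer, the cleric, the dwarf, the rogue]
5. Keeper goes to the upper station with the orc and the troll.  [the lower station: — | the upper station: the archer, the cleric, the dwarf, the orc, the rogue, the troll]

5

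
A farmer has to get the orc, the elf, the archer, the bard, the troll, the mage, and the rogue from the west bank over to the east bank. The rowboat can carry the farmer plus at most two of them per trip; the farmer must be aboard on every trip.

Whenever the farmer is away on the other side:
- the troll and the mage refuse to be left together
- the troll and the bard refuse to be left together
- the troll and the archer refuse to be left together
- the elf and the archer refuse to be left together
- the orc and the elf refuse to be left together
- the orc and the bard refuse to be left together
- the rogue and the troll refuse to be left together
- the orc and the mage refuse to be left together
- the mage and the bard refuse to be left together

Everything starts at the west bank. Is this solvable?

No

Whatever the first load, the items left behind include a forbidden pair without the farmer. No opening move is safe, so no plan exists.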